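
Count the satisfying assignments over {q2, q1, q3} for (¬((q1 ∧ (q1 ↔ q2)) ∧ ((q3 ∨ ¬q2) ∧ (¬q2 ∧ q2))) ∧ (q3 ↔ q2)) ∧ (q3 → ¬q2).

Initial set: {((¬((q1 ∧ (q1 ↔ q2)) ∧ ((q3 ∨ ¬q2) ∧ (¬q2 ∧ q2))) ∧ (q3 ↔ q2)) ∧ (q3 → ¬q2))}.
((¬((q1 ∧ (q1 ↔ q2)) ∧ ((q3 ∨ ¬q2) ∧ (¬q2 ∧ q2))) ∧ (q3 ↔ q2)) ∧ (q3 → ¬q2)): α-rule — add (¬((q1 ∧ (q1 ↔ q2)) ∧ ((q3 ∨ ¬q2) ∧ (¬q2 ∧ q2))) ∧ (q3 ↔ q2)), (q3 → ¬q2).
(¬((q1 ∧ (q1 ↔ q2)) ∧ ((q3 ∨ ¬q2) ∧ (¬q2 ∧ q2))) ∧ (q3 ↔ q2)): α-rule — add ¬((q1 ∧ (q1 ↔ q2)) ∧ ((q3 ∨ ¬q2) ∧ (¬q2 ∧ q2))), (q3 ↔ q2).
(q3 → ¬q2): β-rule — branch into ¬q3  //  ¬q2.
  branch 1 (add ¬q3):
    ¬((q1 ∧ (q1 ↔ q2)) ∧ ((q3 ∨ ¬q2) ∧ (¬q2 ∧ q2))): β-rule — branch into ¬(q1 ∧ (q1 ↔ q2))  //  ¬((q3 ∨ ¬q2) ∧ (¬q2 ∧ q2)).
      branch 1.1 (add ¬(q1 ∧ (q1 ↔ q2))):
        (q3 ↔ q2): β-rule — branch into q3, q2  //  ¬q3, ¬q2.
          branch 1.1.1 (add q3, q2):
            × closes — contains both q3 and ¬q3.
          branch 1.1.2 (add ¬q3, ¬q2):
            ¬(q1 ∧ (q1 ↔ q2)): β-rule — branch into ¬q1  //  ¬(q1 ↔ q2).
              branch 1.1.2.1 (add ¬q1):
                ○ open, literals {q1=0, q2=0, q3=0}.
              branch 1.1.2.2 (add ¬(q1 ↔ q2)):
                ¬(q1 ↔ q2): β-rule — branch into q1, ¬q2  //  ¬q1, q2.
                  branch 1.1.2.2.1 (add q1, ¬q2):
                    ○ open, literals {q1=1, q2=0, q3=0}.
                  branch 1.1.2.2.2 (add ¬q1, q2):
                    × closes — contains both q2 and ¬q2.
      branch 1.2 (add ¬((q3 ∨ ¬q2) ∧ (¬q2 ∧ q2))):
        (q3 ↔ q2): β-rule — branch into q3, q2  //  ¬q3, ¬q2.
          branch 1.2.1 (add q3, q2):
            × closes — contains both q3 and ¬q3.
          branch 1.2.2 (add ¬q3, ¬q2):
            ¬((q3 ∨ ¬q2) ∧ (¬q2 ∧ q2)): β-rule — branch into ¬(q3 ∨ ¬q2)  //  ¬(¬q2 ∧ q2).
              branch 1.2.2.1 (add ¬(q3 ∨ ¬q2)):
                ¬(q3 ∨ ¬q2): α-rule — add ¬q3, ¬¬q2.
                × closes — contains both q2 and ¬q2.
              branch 1.2.2.2 (add ¬(¬q2 ∧ q2)):
                ¬(¬q2 ∧ q2): β-rule — branch into ¬¬q2  //  ¬q2.
                  branch 1.2.2.2.1 (add ¬¬q2):
                    × closes — contains both q2 and ¬q2.
                  branch 1.2.2.2.2 (add ¬q2):
                    ○ open, literals {q2=0, q3=0}.
  branch 2 (add ¬q2):
    ¬((q1 ∧ (q1 ↔ q2)) ∧ ((q3 ∨ ¬q2) ∧ (¬q2 ∧ q2))): β-rule — branch into ¬(q1 ∧ (q1 ↔ q2))  //  ¬((q3 ∨ ¬q2) ∧ (¬q2 ∧ q2)).
      branch 2.1 (add ¬(q1 ∧ (q1 ↔ q2))):
        (q3 ↔ q2): β-rule — branch into q3, q2  //  ¬q3, ¬q2.
          branch 2.1.1 (add q3, q2):
            × closes — contains both q2 and ¬q2.
          branch 2.1.2 (add ¬q3, ¬q2):
            ¬(q1 ∧ (q1 ↔ q2)): β-rule — branch into ¬q1  //  ¬(q1 ↔ q2).
              branch 2.1.2.1 (add ¬q1):
                ○ open, literals {q1=0, q2=0, q3=0}.
              branch 2.1.2.2 (add ¬(q1 ↔ q2)):
                ¬(q1 ↔ q2): β-rule — branch into q1, ¬q2  //  ¬q1, q2.
                  branch 2.1.2.2.1 (add q1, ¬q2):
                    ○ open, literals {q1=1, q2=0, q3=0}.
                  branch 2.1.2.2.2 (add ¬q1, q2):
                    × closes — contains both q2 and ¬q2.
      branch 2.2 (add ¬((q3 ∨ ¬q2) ∧ (¬q2 ∧ q2))):
        (q3 ↔ q2): β-rule — branch into q3, q2  //  ¬q3, ¬q2.
          branch 2.2.1 (add q3, q2):
            × closes — contains both q2 and ¬q2.
          branch 2.2.2 (add ¬q3, ¬q2):
            ¬((q3 ∨ ¬q2) ∧ (¬q2 ∧ q2)): β-rule — branch into ¬(q3 ∨ ¬q2)  //  ¬(¬q2 ∧ q2).
              branch 2.2.2.1 (add ¬(q3 ∨ ¬q2)):
                ¬(q3 ∨ ¬q2): α-rule — add ¬q3, ¬¬q2.
                × closes — contains both q2 and ¬q2.
              branch 2.2.2.2 (add ¬(¬q2 ∧ q2)):
                ¬(¬q2 ∧ q2): β-rule — branch into ¬¬q2  //  ¬q2.
                  branch 2.2.2.2.1 (add ¬¬q2):
                    × closes — contains both q2 and ¬q2.
                  branch 2.2.2.2.2 (add ¬q2):
                    ○ open, literals {q2=0, q3=0}.
10 branches closed, 6 open.
Each open branch fixes some atoms; the unmentioned ones are free. Counting distinct full assignments: branch {q1=0, q2=0, q3=0} (none free) contributes 1 new; branch {q1=1, q2=0, q3=0} (none free) contributes 1 new; branch {q2=0, q3=0} (q1) contributes 0 new; branch {q1=0, q2=0, q3=0} (none free) contributes 0 new; branch {q1=1, q2=0, q3=0} (none free) contributes 0 new; branch {q2=0, q3=0} (q1) contributes 0 new. Total: 2.

2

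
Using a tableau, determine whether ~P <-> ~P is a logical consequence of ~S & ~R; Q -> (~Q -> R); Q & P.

Initial set: {(~S & ~R); (Q -> (~Q -> R)); (Q & P); ~(~P <-> ~P)}.
(~S & ~R): α-rule — add ~S, ~R.
(Q & P): α-rule — add Q, P.
(Q -> (~Q -> R)): β-rule — branch into ~Q  //  (~Q -> R).
  branch 1 (add ~Q):
    × closes — contains both Q and ~Q.
  branch 2 (add (~Q -> R)):
    ~(~P <-> ~P): β-rule — branch into ~P, ~~P  //  ~~P, ~P.
      branch 2.1 (add ~P, ~~P):
        × closes — contains both P and ~P.
      branch 2.2 (add ~~P, ~P):
        × closes — contains both P and ~P.
All 3 branches close.
Every branch closed, so the premises entail the conclusion.

Yes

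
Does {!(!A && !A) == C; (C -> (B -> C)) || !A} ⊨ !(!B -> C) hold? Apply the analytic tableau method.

No

Initial set: {T (!(!A && !A) == C); T ((C -> (B -> C)) || !A); F !(!B -> C)}.
T (!(!A && !A) == C): β-rule — branch into T !(!A && !A), T C  //  F !(!A && !A), F C.
  branch 1 (add T !(!A && !A), T C):
    T ((C -> (B -> C)) || !A): β-rule — branch into T (C -> (B -> C))  //  T !A.
      branch 1.1 (add T (C -> (B -> C))):
        F !(!B -> C): β-rule — branch into F !B  //  T C.
          branch 1.1.1 (add F !B):
            T !(!A && !A): β-rule — branch into F !A  //  F !A.
              branch 1.1.1.1 (add F !A):
                T (C -> (B -> C)): β-rule — branch into F C  //  T (B -> C).
                  branch 1.1.1.1.1 (add F C):
                    × closes — contains both C and !C.
                  branch 1.1.1.1.2 (add T (B -> C)):
                    T (B -> C): β-rule — branch into F B  //  T C.
                      branch 1.1.1.1.2.1 (add F B):
                        × closes — contains both B and !B.
                      branch 1.1.1.1.2.2 (add T C):
                        ○ open, literals {A=1, B=1, C=1}.
              branch 1.1.1.2 (add F !A):
                T (C -> (B -> C)): β-rule — branch into F C  //  T (B -> C).
                  branch 1.1.1.2.1 (add F C):
                    × closes — contains both C and !C.
                  branch 1.1.1.2.2 (add T (B -> C)):
                    T (B -> C): β-rule — branch into F B  //  T C.
                      branch 1.1.1.2.2.1 (add F B):
                        × closes — contains both B and !B.
                      branch 1.1.1.2.2.2 (add T C):
                        ○ open, literals {A=1, B=1, C=1}.
          branch 1.1.2 (add T C):
            T !(!A && !A): β-rule — branch into F !A  //  F !A.
              branch 1.1.2.1 (add F !A):
                T (C -> (B -> C)): β-rule — branch into F C  //  T (B -> C).
                  branch 1.1.2.1.1 (add F C):
                    × closes — contains both C and !C.
                  branch 1.1.2.1.2 (add T (B -> C)):
                    T (B -> C): β-rule — branch into F B  //  T C.
                      branch 1.1.2.1.2.1 (add F B):
                        ○ open, literals {A=1, B=0, C=1}.
                      branch 1.1.2.1.2.2 (add T C):
                        ○ open, literals {A=1, C=1}.
              branch 1.1.2.2 (add F !A):
                T (C -> (B -> C)): β-rule — branch into F C  //  T (B -> C).
                  branch 1.1.2.2.1 (add F C):
                    × closes — contains both C and !C.
                  branch 1.1.2.2.2 (add T (B -> C)):
                    T (B -> C): β-rule — branch into F B  //  T C.
                      branch 1.1.2.2.2.1 (add F B):
                        ○ open, literals {A=1, B=0, C=1}.
                      branch 1.1.2.2.2.2 (add T C):
                        ○ open, literals {A=1, C=1}.
      branch 1.2 (add T !A):
        F !(!B -> C): β-rule — branch into F !B  //  T C.
          branch 1.2.1 (add F !B):
            T !(!A && !A): β-rule — branch into F !A  //  F !A.
              branch 1.2.1.1 (add F !A):
                × closes — contains both A and !A.
              branch 1.2.1.2 (add F !A):
                × closes — contains both A and !A.
          branch 1.2.2 (add T C):
            T !(!A && !A): β-rule — branch into F !A  //  F !A.
              branch 1.2.2.1 (add F !A):
                × closes — contains both A and !A.
              branch 1.2.2.2 (add F !A):
                × closes — contains both A and !A.
  branch 2 (add F !(!A && !A), F C):
    F !(!A && !A): α-rule — add T !A, T !A.
    T ((C -> (B -> C)) || !A): β-rule — branch into T (C -> (B -> C))  //  T !A.
      branch 2.1 (add T (C -> (B -> C))):
        F !(!B -> C): β-rule — branch into F !B  //  T C.
          branch 2.1.1 (add F !B):
            T (C -> (B -> C)): β-rule — branch into F C  //  T (B -> C).
              branch 2.1.1.1 (add F C):
                ○ open, literals {A=0, B=1, C=0}.
              branch 2.1.1.2 (add T (B -> C)):
                T (B -> C): β-rule — branch into F B  //  T C.
                  branch 2.1.1.2.1 (add F B):
                    × closes — contains both B and !B.
                  branch 2.1.1.2.2 (add T C):
                    × closes — contains both C and !C.
          branch 2.1.2 (add T C):
            × closes — contains both C and !C.
      branch 2.2 (add T !A):
        F !(!B -> C): β-rule — branch into F !B  //  T C.
          branch 2.2.1 (add F !B):
            ○ open, literals {A=0, B=1, C=0}.
          branch 2.2.2 (add T C):
            × closes — contains both C and !C.
14 branches closed, 8 open.
An open branch gives a countermodel: A=1, B=1, C=1 (unmentioned atoms arbitrary); the premises hold there but the conclusion fails.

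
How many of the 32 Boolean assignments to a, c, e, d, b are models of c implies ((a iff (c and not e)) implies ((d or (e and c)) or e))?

30

Initial set: {(c implies ((a iff (c and not e)) implies ((d or (e and c)) or e)))}.
(c implies ((a iff (c and not e)) implies ((d or (e and c)) or e))): β-rule — branch into not c  //  ((a iff (c and not e)) implies ((d or (e and c)) or e)).
  branch 1 (add not c):
    ○ open, literals {c=0}.
  branch 2 (add ((a iff (c and not e)) implies ((d or (e and c)) or e))):
    ((a iff (c and not e)) implies ((d or (e and c)) or e)): β-rule — branch into not (a iff (c and not e))  //  ((d or (e and c)) or e).
      branch 2.1 (add not (a iff (c and not e))):
        not (a iff (c and not e)): β-rule — branch into a, not (c and not e)  //  not a, (c and not e).
          branch 2.1.1 (add a, not (c and not e)):
            not (c and not e): β-rule — branch into not c  //  not not e.
              branch 2.1.1.1 (add not c):
                ○ open, literals {a=1, c=0}.
              branch 2.1.1.2 (add not not e):
                ○ open, literals {a=1, e=1}.
          branch 2.1.2 (add not a, (c and not e)):
            (c and not e): α-rule — add c, not e.
            ○ open, literals {a=0, c=1, e=0}.
      branch 2.2 (add ((d or (e and c)) or e)):
        ((d or (e and c)) or e): β-rule — branch into (d or (e and c))  //  e.
          branch 2.2.1 (add (d or (e and c))):
            (d or (e and c)): β-rule — branch into d  //  (e and c).
              branch 2.2.1.1 (add d):
                ○ open, literals {d=1}.
              branch 2.2.1.2 (add (e and c)):
                (e and c): α-rule — add e, c.
                ○ open, literals {c=1, e=1}.
          branch 2.2.2 (add e):
            ○ open, literals {e=1}.
0 branches closed, 7 open.
Each open branch fixes some atoms; the unmentioned ones are free. Counting distinct full assignments: branch {c=0} (a, e, d, b) contributes 16 new; branch {a=1, c=0} (e, d, b) contributes 0 new; branch {a=1, e=1} (c, d, b) contributes 4 new; branch {a=0, c=1, e=0} (d, b) contributes 4 new; branch {d=1} (a, c, e, b) contributes 4 new; branch {c=1, e=1} (a, d, b) contributes 2 new; branch {e=1} (a, c, d, b) contributes 0 new. Total: 30.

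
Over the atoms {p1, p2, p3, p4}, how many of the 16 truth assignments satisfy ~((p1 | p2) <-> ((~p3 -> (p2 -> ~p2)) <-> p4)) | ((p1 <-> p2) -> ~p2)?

Initial set: {(~((p1 | p2) <-> ((~p3 -> (p2 -> ~p2)) <-> p4)) | ((p1 <-> p2) -> ~p2))}.
(~((p1 | p2) <-> ((~p3 -> (p2 -> ~p2)) <-> p4)) | ((p1 <-> p2) -> ~p2)): β-rule — branch into ~((p1 | p2) <-> ((~p3 -> (p2 -> ~p2)) <-> p4))  //  ((p1 <-> p2) -> ~p2).
  branch 1 (add ~((p1 | p2) <-> ((~p3 -> (p2 -> ~p2)) <-> p4))):
    ~((p1 | p2) <-> ((~p3 -> (p2 -> ~p2)) <-> p4)): β-rule — branch into (p1 | p2), ~((~p3 -> (p2 -> ~p2)) <-> p4)  //  ~(p1 | p2), ((~p3 -> (p2 -> ~p2)) <-> p4).
      branch 1.1 (add (p1 | p2), ~((~p3 -> (p2 -> ~p2)) <-> p4)):
        (p1 | p2): β-rule — branch into p1  //  p2.
          branch 1.1.1 (add p1):
            ~((~p3 -> (p2 -> ~p2)) <-> p4): β-rule — branch into (~p3 -> (p2 -> ~p2)), ~p4  //  ~(~p3 -> (p2 -> ~p2)), p4.
              branch 1.1.1.1 (add (~p3 -> (p2 -> ~p2)), ~p4):
                (~p3 -> (p2 -> ~p2)): β-rule — branch into ~~p3  //  (p2 -> ~p2).
                  branch 1.1.1.1.1 (add ~~p3):
                    ○ open, literals {p1=true, p3=true, p4=false}.
                  branch 1.1.1.1.2 (add (p2 -> ~p2)):
                    (p2 -> ~p2): β-rule — branch into ~p2  //  ~p2.
                      branch 1.1.1.1.2.1 (add ~p2):
                        ○ open, literals {p1=true, p2=false, p4=false}.
                      branch 1.1.1.1.2.2 (add ~p2):
                        ○ open, literals {p1=true, p2=false, p4=false}.
              branch 1.1.1.2 (add ~(~p3 -> (p2 -> ~p2)), p4):
                ~(~p3 -> (p2 -> ~p2)): α-rule — add ~p3, ~(p2 -> ~p2).
                ~(p2 -> ~p2): α-rule — add p2, ~~p2.
                ○ open, literals {p1=true, p2=true, p3=false, p4=true}.
          branch 1.1.2 (add p2):
            ~((~p3 -> (p2 -> ~p2)) <-> p4): β-rule — branch into (~p3 -> (p2 -> ~p2)), ~p4  //  ~(~p3 -> (p2 -> ~p2)), p4.
              branch 1.1.2.1 (add (~p3 -> (p2 -> ~p2)), ~p4):
                (~p3 -> (p2 -> ~p2)): β-rule — branch into ~~p3  //  (p2 -> ~p2).
                  branch 1.1.2.1.1 (add ~~p3):
                    ○ open, literals {p2=true, p3=true, p4=false}.
                  branch 1.1.2.1.2 (add (p2 -> ~p2)):
                    (p2 -> ~p2): β-rule — branch into ~p2  //  ~p2.
                      branch 1.1.2.1.2.1 (add ~p2):
                        × closes — contains both p2 and ~p2.
                      branch 1.1.2.1.2.2 (add ~p2):
                        × closes — contains both p2 and ~p2.
              branch 1.1.2.2 (add ~(~p3 -> (p2 -> ~p2)), p4):
                ~(~p3 -> (p2 -> ~p2)): α-rule — add ~p3, ~(p2 -> ~p2).
                ~(p2 -> ~p2): α-rule — add p2, ~~p2.
                ○ open, literals {p2=true, p3=false, p4=true}.
      branch 1.2 (add ~(p1 | p2), ((~p3 -> (p2 -> ~p2)) <-> p4)):
        ~(p1 | p2): α-rule — add ~p1, ~p2.
        ((~p3 -> (p2 -> ~p2)) <-> p4): β-rule — branch into (~p3 -> (p2 -> ~p2)), p4  //  ~(~p3 -> (p2 -> ~p2)), ~p4.
          branch 1.2.1 (add (~p3 -> (p2 -> ~p2)), p4):
            (~p3 -> (p2 -> ~p2)): β-rule — branch into ~~p3  //  (p2 -> ~p2).
              branch 1.2.1.1 (add ~~p3):
                ○ open, literals {p1=false, p2=false, p3=true, p4=true}.
              branch 1.2.1.2 (add (p2 -> ~p2)):
                (p2 -> ~p2): β-rule — branch into ~p2  //  ~p2.
                  branch 1.2.1.2.1 (add ~p2):
                    ○ open, literals {p1=false, p2=false, p4=true}.
                  branch 1.2.1.2.2 (add ~p2):
                    ○ open, literals {p1=false, p2=false, p4=true}.
          branch 1.2.2 (add ~(~p3 -> (p2 -> ~p2)), ~p4):
            ~(~p3 -> (p2 -> ~p2)): α-rule — add ~p3, ~(p2 -> ~p2).
            ~(p2 -> ~p2): α-rule — add p2, ~~p2.
            × closes — contains both p2 and ~p2.
  branch 2 (add ((p1 <-> p2) -> ~p2)):
    ((p1 <-> p2) -> ~p2): β-rule — branch into ~(p1 <-> p2)  //  ~p2.
      branch 2.1 (add ~(p1 <-> p2)):
        ~(p1 <-> p2): β-rule — branch into p1, ~p2  //  ~p1, p2.
          branch 2.1.1 (add p1, ~p2):
            ○ open, literals {p1=true, p2=false}.
          branch 2.1.2 (add ~p1, p2):
            ○ open, literals {p1=false, p2=true}.
      branch 2.2 (add ~p2):
        ○ open, literals {p2=false}.
3 branches closed, 12 open.
Each open branch fixes some atoms; the unmentioned ones are free. Counting distinct full assignments: branch {p1=true, p3=true, p4=false} (p2) contributes 2 new; branch {p1=true, p2=false, p4=false} (p3) contributes 1 new; branch {p1=true, p2=false, p4=false} (p3) contributes 0 new; branch {p1=true, p2=true, p3=false, p4=true} (none free) contributes 1 new; branch {p2=true, p3=true, p4=false} (p1) contributes 1 new; branch {p2=true, p3=false, p4=true} (p1) contributes 1 new; branch {p1=false, p2=false, p3=true, p4=true} (none free) contributes 1 new; branch {p1=false, p2=false, p4=true} (p3) contributes 1 new; branch {p1=false, p2=false, p4=true} (p3) contributes 0 new; branch {p1=true, p2=false} (p3, p4) contributes 2 new; branch {p1=false, p2=true} (p3, p4) contributes 2 new; branch {p2=false} (p1, p3, p4) contributes 2 new. Total: 14.

14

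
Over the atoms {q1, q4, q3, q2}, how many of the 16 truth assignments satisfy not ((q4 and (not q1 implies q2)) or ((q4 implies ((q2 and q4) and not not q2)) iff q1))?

4

Initial set: {not ((q4 and (not q1 implies q2)) or ((q4 implies ((q2 and q4) and not not q2)) iff q1))}.
not ((q4 and (not q1 implies q2)) or ((q4 implies ((q2 and q4) and not not q2)) iff q1)): α-rule — add not (q4 and (not q1 implies q2)), not ((q4 implies ((q2 and q4) and not not q2)) iff q1).
not (q4 and (not q1 implies q2)): β-rule — branch into not q4  //  not (not q1 implies q2).
  branch 1 (add not q4):
    not ((q4 implies ((q2 and q4) and not not q2)) iff q1): β-rule — branch into (q4 implies ((q2 and q4) and not not q2)), not q1  //  not (q4 implies ((q2 and q4) and not not q2)), q1.
      branch 1.1 (add (q4 implies ((q2 and q4) and not not q2)), not q1):
        (q4 implies ((q2 and q4) and not not q2)): β-rule — branch into not q4  //  ((q2 and q4) and not not q2).
          branch 1.1.1 (add not q4):
            ○ open, literals {q1=false, q4=false}.
          branch 1.1.2 (add ((q2 and q4) and not not q2)):
            ((q2 and q4) and not not q2): α-rule — add (q2 and q4), not not q2.
            (q2 and q4): α-rule — add q2, q4.
            × closes — contains both q4 and not q4.
      branch 1.2 (add not (q4 implies ((q2 and q4) and not not q2)), q1):
        not (q4 implies ((q2 and q4) and not not q2)): α-rule — add q4, not ((q2 and q4) and not not q2).
        × closes — contains both q4 and not q4.
  branch 2 (add not (not q1 implies q2)):
    not (not q1 implies q2): α-rule — add not q1, not q2.
    not ((q4 implies ((q2 and q4) and not not q2)) iff q1): β-rule — branch into (q4 implies ((q2 and q4) and not not q2)), not q1  //  not (q4 implies ((q2 and q4) and not not q2)), q1.
      branch 2.1 (add (q4 implies ((q2 and q4) and not not q2)), not q1):
        (q4 implies ((q2 and q4) and not not q2)): β-rule — branch into not q4  //  ((q2 and q4) and not not q2).
          branch 2.1.1 (add not q4):
            ○ open, literals {q1=false, q2=false, q4=false}.
          branch 2.1.2 (add ((q2 and q4) and not not q2)):
            ((q2 and q4) and not not q2): α-rule — add (q2 and q4), not not q2.
            (q2 and q4): α-rule — add q2, q4.
            × closes — contains both q2 and not q2.
      branch 2.2 (add not (q4 implies ((q2 and q4) and not not q2)), q1):
        × closes — contains both q1 and not q1.
4 branches closed, 2 open.
Each open branch fixes some atoms; the unmentioned ones are free. Counting distinct full assignments: branch {q1=false, q4=false} (q3, q2) contributes 4 new; branch {q1=false, q2=false, q4=false} (q3) contributes 0 new. Total: 4.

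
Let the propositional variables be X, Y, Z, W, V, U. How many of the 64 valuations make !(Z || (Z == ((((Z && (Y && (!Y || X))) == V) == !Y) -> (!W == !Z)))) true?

Initial set: {!(Z || (Z == ((((Z && (Y && (!Y || X))) == V) == !Y) -> (!W == !Z))))}.
!(Z || (Z == ((((Z && (Y && (!Y || X))) == V) == !Y) -> (!W == !Z)))): α-rule — add !Z, !(Z == ((((Z && (Y && (!Y || X))) == V) == !Y) -> (!W == !Z))).
!(Z == ((((Z && (Y && (!Y || X))) == V) == !Y) -> (!W == !Z))): β-rule — branch into Z, !((((Z && (Y && (!Y || X))) == V) == !Y) -> (!W == !Z))  //  !Z, ((((Z && (Y && (!Y || X))) == V) == !Y) -> (!W == !Z)).
  branch 1 (add Z, !((((Z && (Y && (!Y || X))) == V) == !Y) -> (!W == !Z))):
    × closes — contains both Z and !Z.
  branch 2 (add !Z, ((((Z && (Y && (!Y || X))) == V) == !Y) -> (!W == !Z))):
    ((((Z && (Y && (!Y || X))) == V) == !Y) -> (!W == !Z)): β-rule — branch into !(((Z && (Y && (!Y || X))) == V) == !Y)  //  (!W == !Z).
      branch 2.1 (add !(((Z && (Y && (!Y || X))) == V) == !Y)):
        !(((Z && (Y && (!Y || X))) == V) == !Y): β-rule — branch into ((Z && (Y && (!Y || X))) == V), !!Y  //  !((Z && (Y && (!Y || X))) == V), !Y.
          branch 2.1.1 (add ((Z && (Y && (!Y || X))) == V), !!Y):
            ((Z && (Y && (!Y || X))) == V): β-rule — branch into (Z && (Y && (!Y || X))), V  //  !(Z && (Y && (!Y || X))), !V.
              branch 2.1.1.1 (add (Z && (Y && (!Y || X))), V):
                (Z && (Y && (!Y || X))): α-rule — add Z, (Y && (!Y || X)).
                × closes — contains both Z and !Z.
              branch 2.1.1.2 (add !(Z && (Y && (!Y || X))), !V):
                !(Z && (Y && (!Y || X))): β-rule — branch into !Z  //  !(Y && (!Y || X)).
                  branch 2.1.1.2.1 (add !Z):
                    ○ open, literals {V=F, Y=T, Z=F}.
                  branch 2.1.1.2.2 (add !(Y && (!Y || X))):
                    !(Y && (!Y || X)): β-rule — branch into !Y  //  !(!Y || X).
                      branch 2.1.1.2.2.1 (add !Y):
                        × closes — contains both Y and !Y.
                      branch 2.1.1.2.2.2 (add !(!Y || X)):
                        !(!Y || X): α-rule — add !!Y, !X.
                        ○ open, literals {V=F, X=F, Y=T, Z=F}.
          branch 2.1.2 (add !((Z && (Y && (!Y || X))) == V), !Y):
            !((Z && (Y && (!Y || X))) == V): β-rule — branch into (Z && (Y && (!Y || X))), !V  //  !(Z && (Y && (!Y || X))), V.
              branch 2.1.2.1 (add (Z && (Y && (!Y || X))), !V):
                (Z && (Y && (!Y || X))): α-rule — add Z, (Y && (!Y || X)).
                × closes — contains both Z and !Z.
              branch 2.1.2.2 (add !(Z && (Y && (!Y || X))), V):
                !(Z && (Y && (!Y || X))): β-rule — branch into !Z  //  !(Y && (!Y || X)).
                  branch 2.1.2.2.1 (add !Z):
                    ○ open, literals {V=T, Y=F, Z=F}.
                  branch 2.1.2.2.2 (add !(Y && (!Y || X))):
                    !(Y && (!Y || X)): β-rule — branch into !Y  //  !(!Y || X).
                      branch 2.1.2.2.2.1 (add !Y):
                        ○ open, literals {V=T, Y=F, Z=F}.
                      branch 2.1.2.2.2.2 (add !(!Y || X)):
                        !(!Y || X): α-rule — add !!Y, !X.
                        × closes — contains both Y and !Y.
      branch 2.2 (add (!W == !Z)):
        (!W == !Z): β-rule — branch into !W, !Z  //  !!W, !!Z.
          branch 2.2.1 (add !W, !Z):
            ○ open, literals {W=F, Z=F}.
          branch 2.2.2 (add !!W, !!Z):
            × closes — contains both Z and !Z.
6 branches closed, 5 open.
Each open branch fixes some atoms; the unmentioned ones are free. Counting distinct full assignments: branch {V=F, Y=T, Z=F} (X, W, U) contributes 8 new; branch {V=F, X=F, Y=T, Z=F} (W, U) contributes 0 new; branch {V=T, Y=F, Z=F} (X, W, U) contributes 8 new; branch {V=T, Y=F, Z=F} (X, W, U) contributes 0 new; branch {W=F, Z=F} (X, Y, V, U) contributes 8 new. Total: 24.

24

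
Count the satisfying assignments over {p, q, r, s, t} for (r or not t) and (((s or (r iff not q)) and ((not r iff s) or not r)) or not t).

Initial set: {((r or not t) and (((s or (r iff not q)) and ((not r iff s) or not r)) or not t))}.
((r or not t) and (((s or (r iff not q)) and ((not r iff s) or not r)) or not t)): α-rule — add (r or not t), (((s or (r iff not q)) and ((not r iff s) or not r)) or not t).
(r or not t): β-rule — branch into r  //  not t.
  branch 1 (add r):
    (((s or (r iff not q)) and ((not r iff s) or not r)) or not t): β-rule — branch into ((s or (r iff not q)) and ((not r iff s) or not r))  //  not t.
      branch 1.1 (add ((s or (r iff not q)) and ((not r iff s) or not r))):
        ((s or (r iff not q)) and ((not r iff s) or not r)): α-rule — add (s or (r iff not q)), ((not r iff s) or not r).
        (s or (r iff not q)): β-rule — branch into s  //  (r iff not q).
          branch 1.1.1 (add s):
            ((not r iff s) or not r): β-rule — branch into (not r iff s)  //  not r.
              branch 1.1.1.1 (add (not r iff s)):
                (not r iff s): β-rule — branch into not r, s  //  not not r, not s.
                  branch 1.1.1.1.1 (add not r, s):
                    × closes — contains both r and not r.
                  branch 1.1.1.1.2 (add not not r, not s):
                    × closes — contains both s and not s.
              branch 1.1.1.2 (add not r):
                × closes — contains both r and not r.
          branch 1.1.2 (add (r iff not q)):
            ((not r iff s) or not r): β-rule — branch into (not r iff s)  //  not r.
              branch 1.1.2.1 (add (not r iff s)):
                (r iff not q): β-rule — branch into r, not q  //  not r, not not q.
                  branch 1.1.2.1.1 (add r, not q):
                    (not r iff s): β-rule — branch into not r, s  //  not not r, not s.
                      branch 1.1.2.1.1.1 (add not r, s):
                        × closes — contains both r and not r.
                      branch 1.1.2.1.1.2 (add not not r, not s):
                        ○ open, literals {q=0, r=1, s=0}.
                  branch 1.1.2.1.2 (add not r, not not q):
                    × closes — contains both r and not r.
              branch 1.1.2.2 (add not r):
                × closes — contains both r and not r.
      branch 1.2 (add not t):
        ○ open, literals {r=1, t=0}.
  branch 2 (add not t):
    (((s or (r iff not q)) and ((not r iff s) or not r)) or not t): β-rule — branch into ((s or (r iff not q)) and ((not r iff s) or not r))  //  not t.
      branch 2.1 (add ((s or (r iff not q)) and ((not r iff s) or not r))):
        ((s or (r iff not q)) and ((not r iff s) or not r)): α-rule — add (s or (r iff not q)), ((not r iff s) or not r).
        (s or (r iff not q)): β-rule — branch into s  //  (r iff not q).
          branch 2.1.1 (add s):
            ((not r iff s) or not r): β-rule — branch into (not r iff s)  //  not r.
              branch 2.1.1.1 (add (not r iff s)):
                (not r iff s): β-rule — branch into not r, s  //  not not r, not s.
                  branch 2.1.1.1.1 (add not r, s):
                    ○ open, literals {r=0, s=1, t=0}.
                  branch 2.1.1.1.2 (add not not r, not s):
                    × closes — contains both s and not s.
              branch 2.1.1.2 (add not r):
                ○ open, literals {r=0, s=1, t=0}.
          branch 2.1.2 (add (r iff not q)):
            ((not r iff s) or not r): β-rule — branch into (not r iff s)  //  not r.
              branch 2.1.2.1 (add (not r iff s)):
                (r iff not q): β-rule — branch into r, not q  //  not r, not not q.
                  branch 2.1.2.1.1 (add r, not q):
                    (not r iff s): β-rule — branch into not r, s  //  not not r, not s.
                      branch 2.1.2.1.1.1 (add not r, s):
                        × closes — contains both r and not r.
                      branch 2.1.2.1.1.2 (add not not r, not s):
                        ○ open, literals {q=0, r=1, s=0, t=0}.
                  branch 2.1.2.1.2 (add not r, not not q):
                    (not r iff s): β-rule — branch into not r, s  //  not not r, not s.
                      branch 2.1.2.1.2.1 (add not r, s):
                        ○ open, literals {q=1, r=0, s=1, t=0}.
                      branch 2.1.2.1.2.2 (add not not r, not s):
                        × closes — contains both r and not r.
              branch 2.1.2.2 (add not r):
                (r iff not q): β-rule — branch into r, not q  //  not r, not not q.
                  branch 2.1.2.2.1 (add r, not q):
                    × closes — contains both r and not r.
                  branch 2.1.2.2.2 (add not r, not not q):
                    ○ open, literals {q=1, r=0, t=0}.
      branch 2.2 (add not t):
        ○ open, literals {t=0}.
10 branches closed, 8 open.
Each open branch fixes some atoms; the unmentioned ones are free. Counting distinct full assignments: branch {q=0, r=1, s=0} (p, t) contributes 4 new; branch {r=1, t=0} (p, q, s) contributes 6 new; branch {r=0, s=1, t=0} (p, q) contributes 4 new; branch {r=0, s=1, t=0} (p, q) contributes 0 new; branch {q=0, r=1, s=0, t=0} (p) contributes 0 new; branch {q=1, r=0, s=1, t=0} (p) contributes 0 new; branch {q=1, r=0, t=0} (p, s) contributes 2 new; branch {t=0} (p, q, r, s) contributes 2 new. Total: 18.

18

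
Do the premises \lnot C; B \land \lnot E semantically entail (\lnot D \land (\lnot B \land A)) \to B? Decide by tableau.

Initial set: {\lnot C; (B \land \lnot E); \lnot ((\lnot D \land (\lnot B \land A)) \to B)}.
(B \land \lnot E): α-rule — add B, \lnot E.
\lnot ((\lnot D \land (\lnot B \land A)) \to B): α-rule — add (\lnot D \land (\lnot B \land A)), \lnot B.
× closes — contains both B and \lnot B.
All 1 branch closes.
Every branch closed, so the premises entail the conclusion.

Yes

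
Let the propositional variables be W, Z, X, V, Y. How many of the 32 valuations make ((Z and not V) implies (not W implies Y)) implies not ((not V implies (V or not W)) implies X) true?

13

Initial set: {T (((Z and not V) implies (not W implies Y)) implies not ((not V implies (V or not W)) implies X))}.
T (((Z and not V) implies (not W implies Y)) implies not ((not V implies (V or not W)) implies X)): β-rule — branch into F ((Z and not V) implies (not W implies Y))  //  T not ((not V implies (V or not W)) implies X).
  branch 1 (add F ((Z and not V) implies (not W implies Y))):
    F ((Z and not V) implies (not W implies Y)): α-rule — add T (Z and not V), F (not W implies Y).
    T (Z and not V): α-rule — add T Z, T not V.
    F (not W implies Y): α-rule — add T not W, F Y.
    ○ open, literals {V=F, W=F, Y=F, Z=T}.
  branch 2 (add T not ((not V implies (V or not W)) implies X)):
    T not ((not V implies (V or not W)) implies X): α-rule — add T (not V implies (V or not W)), F X.
    T (not V implies (V or not W)): β-rule — branch into F not V  //  T (V or not W).
      branch 2.1 (add F not V):
        ○ open, literals {V=T, X=F}.
      branch 2.2 (add T (V or not W)):
        T (V or not W): β-rule — branch into T V  //  T not W.
          branch 2.2.1 (add T V):
            ○ open, literals {V=T, X=F}.
          branch 2.2.2 (add T not W):
            ○ open, literals {W=F, X=F}.
0 branches closed, 4 open.
Each open branch fixes some atoms; the unmentioned ones are free. Counting distinct full assignments: branch {V=F, W=F, Y=F, Z=T} (X) contributes 2 new; branch {V=T, X=F} (W, Z, Y) contributes 8 new; branch {V=T, X=F} (W, Z, Y) contributes 0 new; branch {W=F, X=F} (Z, V, Y) contributes 3 new. Total: 13.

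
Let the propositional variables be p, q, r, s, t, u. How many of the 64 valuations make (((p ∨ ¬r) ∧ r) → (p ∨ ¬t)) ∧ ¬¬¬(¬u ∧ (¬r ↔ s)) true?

Initial set: {T ((((p ∨ ¬r) ∧ r) → (p ∨ ¬t)) ∧ ¬¬¬(¬u ∧ (¬r ↔ s)))}.
T ((((p ∨ ¬r) ∧ r) → (p ∨ ¬t)) ∧ ¬¬¬(¬u ∧ (¬r ↔ s))): α-rule — add T (((p ∨ ¬r) ∧ r) → (p ∨ ¬t)), T ¬¬¬(¬u ∧ (¬r ↔ s)).
T ¬¬¬(¬u ∧ (¬r ↔ s)): drop double negation, giving T ¬(¬u ∧ (¬r ↔ s)).
T (((p ∨ ¬r) ∧ r) → (p ∨ ¬t)): β-rule — branch into F ((p ∨ ¬r) ∧ r)  //  T (p ∨ ¬t).
  branch 1 (add F ((p ∨ ¬r) ∧ r)):
    T ¬(¬u ∧ (¬r ↔ s)): β-rule — branch into F ¬u  //  F (¬r ↔ s).
      branch 1.1 (add F ¬u):
        F ((p ∨ ¬r) ∧ r): β-rule — branch into F (p ∨ ¬r)  //  F r.
          branch 1.1.1 (add F (p ∨ ¬r)):
            F (p ∨ ¬r): α-rule — add F p, F ¬r.
            ○ open, literals {p=F, r=T, u=T}.
          branch 1.1.2 (add F r):
            ○ open, literals {r=F, u=T}.
      branch 1.2 (add F (¬r ↔ s)):
        F ((p ∨ ¬r) ∧ r): β-rule — branch into F (p ∨ ¬r)  //  F r.
          branch 1.2.1 (add F (p ∨ ¬r)):
            F (p ∨ ¬r): α-rule — add F p, F ¬r.
            F (¬r ↔ s): β-rule — branch into T ¬r, F s  //  F ¬r, T s.
              branch 1.2.1.1 (add T ¬r, F s):
                × closes — contains both r and ¬r.
              branch 1.2.1.2 (add F ¬r, T s):
                ○ open, literals {p=F, r=T, s=T}.
          branch 1.2.2 (add F r):
            F (¬r ↔ s): β-rule — branch into T ¬r, F s  //  F ¬r, T s.
              branch 1.2.2.1 (add T ¬r, F s):
                ○ open, literals {r=F, s=F}.
              branch 1.2.2.2 (add F ¬r, T s):
                × closes — contains both r and ¬r.
  branch 2 (add T (p ∨ ¬t)):
    T ¬(¬u ∧ (¬r ↔ s)): β-rule — branch into F ¬u  //  F (¬r ↔ s).
      branch 2.1 (add F ¬u):
        T (p ∨ ¬t): β-rule — branch into T p  //  T ¬t.
          branch 2.1.1 (add T p):
            ○ open, literals {p=T, u=T}.
          branch 2.1.2 (add T ¬t):
            ○ open, literals {t=F, u=T}.
      branch 2.2 (add F (¬r ↔ s)):
        T (p ∨ ¬t): β-rule — branch into T p  //  T ¬t.
          branch 2.2.1 (add T p):
            F (¬r ↔ s): β-rule — branch into T ¬r, F s  //  F ¬r, T s.
              branch 2.2.1.1 (add T ¬r, F s):
                ○ open, literals {p=T, r=F, s=F}.
              branch 2.2.1.2 (add F ¬r, T s):
                ○ open, literals {p=T, r=T, s=T}.
          branch 2.2.2 (add T ¬t):
            F (¬r ↔ s): β-rule — branch into T ¬r, F s  //  F ¬r, T s.
              branch 2.2.2.1 (add T ¬r, F s):
                ○ open, literals {r=F, s=F, t=F}.
              branch 2.2.2.2 (add F ¬r, T s):
                ○ open, literals {r=T, s=T, t=F}.
2 branches closed, 10 open.
Each open branch fixes some atoms; the unmentioned ones are free. Counting distinct full assignments: branch {p=F, r=T, u=T} (q, s, t) contributes 8 new; branch {r=F, u=T} (p, q, s, t) contributes 16 new; branch {p=F, r=T, s=T} (q, t, u) contributes 4 new; branch {r=F, s=F} (p, q, t, u) contributes 8 new; branch {p=T, u=T} (q, r, s, t) contributes 8 new; branch {t=F, u=T} (p, q, r, s) contributes 0 new; branch {p=T, r=F, s=F} (q, t, u) contributes 0 new; branch {p=T, r=T, s=T} (q, t, u) contributes 4 new; branch {r=F, s=F, t=F} (p, q, u) contributes 0 new; branch {r=T, s=T, t=F} (p, q, u) contributes 0 new. Total: 48.

48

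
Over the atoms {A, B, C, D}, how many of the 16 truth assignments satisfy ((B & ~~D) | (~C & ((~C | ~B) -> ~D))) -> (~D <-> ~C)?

Initial set: {(((B & ~~D) | (~C & ((~C | ~B) -> ~D))) -> (~D <-> ~C))}.
(((B & ~~D) | (~C & ((~C | ~B) -> ~D))) -> (~D <-> ~C)): β-rule — branch into ~((B & ~~D) | (~C & ((~C | ~B) -> ~D)))  //  (~D <-> ~C).
  branch 1 (add ~((B & ~~D) | (~C & ((~C | ~B) -> ~D)))):
    ~((B & ~~D) | (~C & ((~C | ~B) -> ~D))): α-rule — add ~(B & ~~D), ~(~C & ((~C | ~B) -> ~D)).
    ~(B & ~~D): β-rule — branch into ~B  //  ~~~D.
      branch 1.1 (add ~B):
        ~(~C & ((~C | ~B) -> ~D)): β-rule — branch into ~~C  //  ~((~C | ~B) -> ~D).
          branch 1.1.1 (add ~~C):
            ○ open, literals {B=F, C=T}.
          branch 1.1.2 (add ~((~C | ~B) -> ~D)):
            ~((~C | ~B) -> ~D): α-rule — add (~C | ~B), ~~D.
            (~C | ~B): β-rule — branch into ~C  //  ~B.
              branch 1.1.2.1 (add ~C):
                ○ open, literals {B=F, C=F, D=T}.
              branch 1.1.2.2 (add ~B):
                ○ open, literals {B=F, D=T}.
      branch 1.2 (add ~~~D):
        ~~~D: drop double negation, giving ~D.
        ~(~C & ((~C | ~B) -> ~D)): β-rule — branch into ~~C  //  ~((~C | ~B) -> ~D).
          branch 1.2.1 (add ~~C):
            ○ open, literals {C=T, D=F}.
          branch 1.2.2 (add ~((~C | ~B) -> ~D)):
            ~((~C | ~B) -> ~D): α-rule — add (~C | ~B), ~~D.
            × closes — contains both D and ~D.
  branch 2 (add (~D <-> ~C)):
    (~D <-> ~C): β-rule — branch into ~D, ~C  //  ~~D, ~~C.
      branch 2.1 (add ~D, ~C):
        ○ open, literals {C=F, D=F}.
      branch 2.2 (add ~~D, ~~C):
        ○ open, literals {C=T, D=T}.
1 branch closed, 6 open.
Each open branch fixes some atoms; the unmentioned ones are free. Counting distinct full assignments: branch {B=F, C=T} (A, D) contributes 4 new; branch {B=F, C=F, D=T} (A) contributes 2 new; branch {B=F, D=T} (A, C) contributes 0 new; branch {C=T, D=F} (A, B) contributes 2 new; branch {C=F, D=F} (A, B) contributes 4 new; branch {C=T, D=T} (A, B) contributes 2 new. Total: 14.

14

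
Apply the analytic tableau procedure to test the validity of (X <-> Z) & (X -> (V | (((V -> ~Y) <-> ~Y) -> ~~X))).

Not valid

Assume the negation and expand:
Initial set: {F ((X <-> Z) & (X -> (V | (((V -> ~Y) <-> ~Y) -> ~~X))))}.
F ((X <-> Z) & (X -> (V | (((V -> ~Y) <-> ~Y) -> ~~X)))): β-rule — branch into F (X <-> Z)  //  F (X -> (V | (((V -> ~Y) <-> ~Y) -> ~~X))).
  branch 1 (add F (X <-> Z)):
    F (X <-> Z): β-rule — branch into T X, F Z  //  F X, T Z.
      branch 1.1 (add T X, F Z):
        ○ open, literals {X=1, Z=0}.
      branch 1.2 (add F X, T Z):
        ○ open, literals {X=0, Z=1}.
  branch 2 (add F (X -> (V | (((V -> ~Y) <-> ~Y) -> ~~X)))):
    F (X -> (V | (((V -> ~Y) <-> ~Y) -> ~~X))): α-rule — add T X, F (V | (((V -> ~Y) <-> ~Y) -> ~~X)).
    F (V | (((V -> ~Y) <-> ~Y) -> ~~X)): α-rule — add F V, F (((V -> ~Y) <-> ~Y) -> ~~X).
    F (((V -> ~Y) <-> ~Y) -> ~~X): α-rule — add T ((V -> ~Y) <-> ~Y), F ~~X.
    F ~~X: drop double negation, giving F X.
    × closes — contains both X and ~X.
1 branch closed, 2 open.
An open branch gives a countermodel: X=1, Z=0 (unmentioned atoms arbitrary); under it the original formula is false.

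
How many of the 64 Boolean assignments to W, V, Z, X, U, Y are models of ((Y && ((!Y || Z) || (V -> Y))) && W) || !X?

Initial set: {(((Y && ((!Y || Z) || (V -> Y))) && W) || !X)}.
(((Y && ((!Y || Z) || (V -> Y))) && W) || !X): β-rule — branch into ((Y && ((!Y || Z) || (V -> Y))) && W)  //  !X.
  branch 1 (add ((Y && ((!Y || Z) || (V -> Y))) && W)):
    ((Y && ((!Y || Z) || (V -> Y))) && W): α-rule — add (Y && ((!Y || Z) || (V -> Y))), W.
    (Y && ((!Y || Z) || (V -> Y))): α-rule — add Y, ((!Y || Z) || (V -> Y)).
    ((!Y || Z) || (V -> Y)): β-rule — branch into (!Y || Z)  //  (V -> Y).
      branch 1.1 (add (!Y || Z)):
        (!Y || Z): β-rule — branch into !Y  //  Z.
          branch 1.1.1 (add !Y):
            × closes — contains both Y and !Y.
          branch 1.1.2 (add Z):
            ○ open, literals {W=T, Y=T, Z=T}.
      branch 1.2 (add (V -> Y)):
        (V -> Y): β-rule — branch into !V  //  Y.
          branch 1.2.1 (add !V):
            ○ open, literals {V=F, W=T, Y=T}.
          branch 1.2.2 (add Y):
            ○ open, literals {W=T, Y=T}.
  branch 2 (add !X):
    ○ open, literals {X=F}.
1 branch closed, 4 open.
Each open branch fixes some atoms; the unmentioned ones are free. Counting distinct full assignments: branch {W=T, Y=T, Z=T} (V, X, U) contributes 8 new; branch {V=F, W=T, Y=T} (Z, X, U) contributes 4 new; branch {W=T, Y=T} (V, Z, X, U) contributes 4 new; branch {X=F} (W, V, Z, U, Y) contributes 24 new. Total: 40.

40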